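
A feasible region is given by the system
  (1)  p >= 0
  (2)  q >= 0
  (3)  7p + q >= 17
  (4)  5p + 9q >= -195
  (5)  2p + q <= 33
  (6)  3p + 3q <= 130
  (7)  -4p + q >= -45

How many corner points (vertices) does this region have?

Pairwise boundary intersections that survive every other constraint:
  (0, 17)
  (0, 33)
  (17/7, 0)
  (45/4, 0)
  (13, 7)

5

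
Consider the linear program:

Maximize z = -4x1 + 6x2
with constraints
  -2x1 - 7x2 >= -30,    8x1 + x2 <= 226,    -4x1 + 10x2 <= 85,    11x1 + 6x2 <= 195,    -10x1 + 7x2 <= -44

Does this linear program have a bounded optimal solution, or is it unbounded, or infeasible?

Vertices and z = -4x1 + 6x2:
  (237/13, -12/13) → z = -1020/13
  (37/6, 53/21) → z = -200/21
  (1161/37, -926/37) → z = -10200/37
The feasible region has finitely many vertices and no improving ray; the maximum is -200/21 at (37/6, 53/21).

bounded optimum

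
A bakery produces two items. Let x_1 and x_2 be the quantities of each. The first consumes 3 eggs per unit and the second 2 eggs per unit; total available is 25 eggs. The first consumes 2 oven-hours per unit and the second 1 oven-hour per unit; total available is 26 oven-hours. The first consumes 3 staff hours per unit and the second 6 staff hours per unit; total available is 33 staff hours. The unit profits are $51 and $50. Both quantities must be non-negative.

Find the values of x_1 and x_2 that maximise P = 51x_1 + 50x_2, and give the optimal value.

x_1 = 7, x_2 = 2, maximum P = 457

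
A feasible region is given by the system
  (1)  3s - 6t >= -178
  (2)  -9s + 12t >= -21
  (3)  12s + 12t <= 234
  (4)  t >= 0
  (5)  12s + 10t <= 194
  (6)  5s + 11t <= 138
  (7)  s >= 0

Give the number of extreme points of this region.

The feasible vertices (each the meet of two boundaries and inside every other half-plane) are:
  (7/3, 0)
  (141/13, 83/13)
  (0, 0)
  (377/41, 343/41)
  (0, 138/11)

5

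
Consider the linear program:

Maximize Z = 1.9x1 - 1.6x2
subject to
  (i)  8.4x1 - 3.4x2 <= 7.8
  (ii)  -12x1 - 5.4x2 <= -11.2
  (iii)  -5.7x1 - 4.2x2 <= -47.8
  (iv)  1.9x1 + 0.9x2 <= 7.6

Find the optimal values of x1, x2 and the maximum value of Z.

Corner points and Z = 1.9x1 - 1.6x2:
  (-3518/327, 2832/109) → Z = -101389/1635
  (-172/3, 3496/27) → Z = -42674/135
  (-74/19, 50/3) → Z = -511/15

x1 = -74/19, x2 = 50/3, maximum Z = -511/15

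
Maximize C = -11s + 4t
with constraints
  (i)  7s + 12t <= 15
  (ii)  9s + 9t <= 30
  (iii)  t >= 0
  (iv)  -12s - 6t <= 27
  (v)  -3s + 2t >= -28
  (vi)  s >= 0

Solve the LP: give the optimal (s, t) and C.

s = 0, t = 5/4, maximum C = 5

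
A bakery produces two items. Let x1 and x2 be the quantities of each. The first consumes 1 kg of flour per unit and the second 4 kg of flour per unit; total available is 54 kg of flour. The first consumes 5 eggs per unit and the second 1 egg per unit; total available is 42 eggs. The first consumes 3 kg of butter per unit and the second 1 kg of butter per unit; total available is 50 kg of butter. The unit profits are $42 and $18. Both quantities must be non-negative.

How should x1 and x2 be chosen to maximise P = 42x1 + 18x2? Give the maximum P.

x1 = 6, x2 = 12, maximum P = 468

Corner points and P = 42x1 + 18x2:
  (0, 0) → P = 0
  (0, 27/2) → P = 243
  (42/5, 0) → P = 1764/5
  (6, 12) → P = 468

At the optimal vertex, x1 + 4x2 = 54 and 5x1 + x2 = 42.
Solving simultaneously gives x1 = 6, x2 = 12.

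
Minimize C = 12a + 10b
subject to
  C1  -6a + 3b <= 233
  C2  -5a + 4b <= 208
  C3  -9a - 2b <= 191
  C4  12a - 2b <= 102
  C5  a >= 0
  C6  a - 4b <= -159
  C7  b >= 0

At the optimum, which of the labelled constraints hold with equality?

C5 and C6

Vertices and C = 12a + 10b:
  (412/19, 1503/19) → C = 19974/19
  (0, 52) → C = 520
  (363/23, 1005/23) → C = 14406/23
  (0, 159/4) → C = 795/2

The minimum is at (0, 159/4). Substituting into each constraint, equality holds for C5 and C6; the remaining constraints have slack.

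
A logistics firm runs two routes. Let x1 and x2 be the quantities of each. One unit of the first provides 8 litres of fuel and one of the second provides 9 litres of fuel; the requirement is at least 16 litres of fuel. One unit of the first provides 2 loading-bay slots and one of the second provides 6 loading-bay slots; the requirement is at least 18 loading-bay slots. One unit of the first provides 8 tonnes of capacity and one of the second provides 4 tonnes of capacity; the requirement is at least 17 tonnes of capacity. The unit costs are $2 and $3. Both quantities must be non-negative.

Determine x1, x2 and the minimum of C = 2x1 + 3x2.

x1 = 3/4, x2 = 11/4, minimum C = 39/4

Corner points and C = 2x1 + 3x2:
  (0, 17/4) → C = 51/4
  (9, 0) → C = 18
  (3/4, 11/4) → C = 39/4
The feasible region is unbounded (it extends along (0, 1), (1, 0)), but C strictly increases along every unbounded feasible direction, so there is no improving ray and the minimum is attained at a vertex.

The optimum lies where 2x1 + 6x2 = 18 and 8x1 + 4x2 = 17.
Solving simultaneously gives x1 = 3/4, x2 = 11/4.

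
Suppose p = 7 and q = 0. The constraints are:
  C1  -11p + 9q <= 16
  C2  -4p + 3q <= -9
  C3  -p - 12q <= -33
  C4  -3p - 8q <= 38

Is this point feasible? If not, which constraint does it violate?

Constraint C3: -p - 12q = -7, which is not ≤ -33. All other constraints are satisfied.

not feasible — violates C3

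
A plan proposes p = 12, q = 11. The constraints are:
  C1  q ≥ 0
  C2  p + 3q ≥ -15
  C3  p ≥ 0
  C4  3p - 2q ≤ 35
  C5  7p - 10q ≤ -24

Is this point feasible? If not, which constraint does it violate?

feasible

C1: 11 ≥ 0 ✓
C2: 45 ≥ -15 ✓
C3: 12 ≥ 0 ✓
C4: 14 ≤ 35 ✓
C5: -26 ≤ -24 ✓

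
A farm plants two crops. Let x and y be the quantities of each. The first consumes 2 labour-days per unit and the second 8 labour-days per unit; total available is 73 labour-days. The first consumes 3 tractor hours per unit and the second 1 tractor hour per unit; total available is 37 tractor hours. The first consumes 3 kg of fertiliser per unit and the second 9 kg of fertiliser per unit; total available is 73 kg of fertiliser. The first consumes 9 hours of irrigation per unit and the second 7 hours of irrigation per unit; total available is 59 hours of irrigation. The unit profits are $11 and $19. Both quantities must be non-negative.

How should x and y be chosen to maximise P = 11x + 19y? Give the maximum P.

x = 1/3, y = 8, maximum P = 467/3

Feasible corners and P = 11x + 19y:
  (0, 0) → P = 0
  (0, 73/9) → P = 1387/9
  (59/9, 0) → P = 649/9
  (1/3, 8) → P = 467/3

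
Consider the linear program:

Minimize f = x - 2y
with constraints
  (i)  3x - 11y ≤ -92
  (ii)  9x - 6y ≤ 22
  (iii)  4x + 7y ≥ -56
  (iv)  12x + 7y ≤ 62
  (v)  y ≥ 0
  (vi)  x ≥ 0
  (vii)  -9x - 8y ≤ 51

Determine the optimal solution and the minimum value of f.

x = 0, y = 62/7, minimum f = -124/7

Vertices and f = x - 2y:
  (38/153, 430/51) → f = -2542/153
  (0, 92/11) → f = -184/11
  (0, 62/7) → f = -124/7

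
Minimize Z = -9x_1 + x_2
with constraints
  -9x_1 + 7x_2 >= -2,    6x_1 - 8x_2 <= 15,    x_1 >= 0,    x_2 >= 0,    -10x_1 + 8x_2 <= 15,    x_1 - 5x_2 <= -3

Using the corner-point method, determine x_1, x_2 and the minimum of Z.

Extreme points and Z = -9x_1 + x_2:
  (121/2, 155/2) → Z = -467
  (31/38, 29/38) → Z = -125/19
  (0, 15/8) → Z = 15/8
  (0, 3/5) → Z = 3/5

x_1 = 121/2, x_2 = 155/2, minimum Z = -467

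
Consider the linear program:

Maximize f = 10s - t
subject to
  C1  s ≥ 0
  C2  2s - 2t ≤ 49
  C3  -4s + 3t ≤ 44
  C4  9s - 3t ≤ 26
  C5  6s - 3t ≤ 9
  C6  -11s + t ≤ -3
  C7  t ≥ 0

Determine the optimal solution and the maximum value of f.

s = 14, t = 100/3, maximum f = 320/3

Corner points and f = 10s - t:
  (14, 100/3) → f = 320/3
  (53/29, 496/29) → f = 34/29
  (17/3, 25/3) → f = 145/3
  (3/2, 0) → f = 15
  (3/11, 0) → f = 30/11

The optimum lies where -4s + 3t = 44 and 9s - 3t = 26.
Solving simultaneously gives s = 14, t = 100/3.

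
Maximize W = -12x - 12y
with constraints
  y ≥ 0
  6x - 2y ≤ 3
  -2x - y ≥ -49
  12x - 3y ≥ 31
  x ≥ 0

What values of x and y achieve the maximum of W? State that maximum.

x = 53/6, y = 25, maximum W = -406

Extreme points and W = -12x - 12y:
  (101/10, 144/5) → W = -2334/5
  (53/6, 25) → W = -406
  (89/9, 263/9) → W = -1408/3

The binding constraints are 6x - 2y = 3 and 12x - 3y = 31.
Solving simultaneously gives x = 53/6, y = 25.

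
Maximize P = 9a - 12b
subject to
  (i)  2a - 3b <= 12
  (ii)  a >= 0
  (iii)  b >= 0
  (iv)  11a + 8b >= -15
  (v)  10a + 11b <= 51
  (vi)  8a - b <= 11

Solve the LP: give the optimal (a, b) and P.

a = 11/8, b = 0, maximum P = 99/8

Feasible corners and P = 9a - 12b:
  (0, 0) → P = 0
  (0, 51/11) → P = -612/11
  (11/8, 0) → P = 99/8
  (86/49, 149/49) → P = -1014/49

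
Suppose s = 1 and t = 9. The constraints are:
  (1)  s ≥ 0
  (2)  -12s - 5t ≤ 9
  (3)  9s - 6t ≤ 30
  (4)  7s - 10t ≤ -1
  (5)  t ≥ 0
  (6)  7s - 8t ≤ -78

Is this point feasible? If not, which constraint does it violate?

Constraint (6): 7s - 8t = -65, which is not ≤ -78. All other constraints are satisfied.

not feasible — violates (6)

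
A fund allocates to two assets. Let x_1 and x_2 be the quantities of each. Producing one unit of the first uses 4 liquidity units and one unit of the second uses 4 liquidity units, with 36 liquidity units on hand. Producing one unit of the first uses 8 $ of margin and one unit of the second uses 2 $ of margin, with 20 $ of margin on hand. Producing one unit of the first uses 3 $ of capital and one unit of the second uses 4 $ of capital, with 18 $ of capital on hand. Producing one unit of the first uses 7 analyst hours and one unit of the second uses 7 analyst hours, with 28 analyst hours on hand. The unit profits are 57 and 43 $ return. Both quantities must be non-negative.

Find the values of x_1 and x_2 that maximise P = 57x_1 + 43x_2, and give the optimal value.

Vertices and P = 57x_1 + 43x_2:
  (0, 0) → P = 0
  (0, 4) → P = 172
  (5/2, 0) → P = 285/2
  (2, 2) → P = 200

x_1 = 2, x_2 = 2, maximum P = 200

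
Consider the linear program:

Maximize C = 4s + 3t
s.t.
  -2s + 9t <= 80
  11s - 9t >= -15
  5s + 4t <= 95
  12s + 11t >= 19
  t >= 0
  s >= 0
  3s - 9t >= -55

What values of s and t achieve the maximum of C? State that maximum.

s = 19, t = 0, maximum C = 76

Vertices and C = 4s + 3t:
  (6/229, 389/229) → C = 1191/229
  (5, 70/9) → C = 130/3
  (19, 0) → C = 76
  (635/57, 560/57) → C = 4220/57
  (19/12, 0) → C = 19/3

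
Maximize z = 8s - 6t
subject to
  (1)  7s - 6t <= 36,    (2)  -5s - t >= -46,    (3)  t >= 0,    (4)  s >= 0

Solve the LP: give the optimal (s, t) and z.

s = 312/37, t = 142/37, maximum z = 1644/37

Feasible corners and z = 8s - 6t:
  (312/37, 142/37) → z = 1644/37
  (36/7, 0) → z = 288/7
  (0, 46) → z = -276
  (0, 0) → z = 0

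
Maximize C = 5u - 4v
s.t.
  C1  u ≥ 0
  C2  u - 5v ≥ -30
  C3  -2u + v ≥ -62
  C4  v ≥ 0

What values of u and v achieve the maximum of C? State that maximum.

Feasible corners and C = 5u - 4v:
  (0, 6) → C = -24
  (0, 0) → C = 0
  (340/9, 122/9) → C = 404/3
  (31, 0) → C = 155

The optimum lies where -2u + v = -62 and v = 0.
Solving simultaneously gives u = 31, v = 0.

u = 31, v = 0, maximum C = 155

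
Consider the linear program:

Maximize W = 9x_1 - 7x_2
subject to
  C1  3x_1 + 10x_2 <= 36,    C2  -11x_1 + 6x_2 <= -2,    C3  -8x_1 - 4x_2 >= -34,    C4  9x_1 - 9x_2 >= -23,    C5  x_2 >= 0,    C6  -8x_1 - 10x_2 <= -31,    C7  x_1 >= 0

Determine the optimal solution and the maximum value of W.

x_1 = 17/4, x_2 = 0, maximum W = 153/4

Feasible corners and W = 9x_1 - 7x_2:
  (59/32, 195/64) → W = -303/64
  (49/17, 93/34) → W = 231/34
  (103/79, 325/158) → W = -421/158
  (17/4, 0) → W = 153/4
  (31/8, 0) → W = 279/8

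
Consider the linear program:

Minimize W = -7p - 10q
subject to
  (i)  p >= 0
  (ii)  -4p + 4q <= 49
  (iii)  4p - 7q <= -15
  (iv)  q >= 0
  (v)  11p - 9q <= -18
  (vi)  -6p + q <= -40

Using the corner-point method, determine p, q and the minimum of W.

p = 369/8, q = 467/8, minimum W = -7253/8

Extreme points and W = -7p - 10q:
  (369/8, 467/8) → W = -7253/8
  (209/20, 227/10) → W = -6003/20
  (378/43, 548/43) → W = -8126/43

The optimum lies where -4p + 4q = 49 and 11p - 9q = -18.
Solving simultaneously gives p = 369/8, q = 467/8.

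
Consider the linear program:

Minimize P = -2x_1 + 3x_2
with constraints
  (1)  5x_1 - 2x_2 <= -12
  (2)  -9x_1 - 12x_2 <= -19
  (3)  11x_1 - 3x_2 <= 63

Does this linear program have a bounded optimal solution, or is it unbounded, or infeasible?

Extreme points and P = -2x_1 + 3x_2:
  (-53/39, 203/78) → P = 821/78
  (162/7, 447/7) → P = 1017/7
The feasible region has finitely many vertices and no improving ray; the minimum is 821/78 at (-53/39, 203/78).

bounded optimum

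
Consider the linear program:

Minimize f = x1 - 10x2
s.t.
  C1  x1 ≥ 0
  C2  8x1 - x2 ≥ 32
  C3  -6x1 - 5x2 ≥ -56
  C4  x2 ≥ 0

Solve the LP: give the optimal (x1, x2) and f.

Vertices and f = x1 - 10x2:
  (108/23, 128/23) → f = -1172/23
  (4, 0) → f = 4
  (28/3, 0) → f = 28/3

The binding constraints are 8x1 - x2 = 32 and -6x1 - 5x2 = -56.
Solving simultaneously gives x1 = 108/23, x2 = 128/23.

x1 = 108/23, x2 = 128/23, minimum f = -1172/23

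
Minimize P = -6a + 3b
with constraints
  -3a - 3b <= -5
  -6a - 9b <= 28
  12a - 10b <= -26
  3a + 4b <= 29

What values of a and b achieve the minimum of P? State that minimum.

a = 31/13, b = 71/13, minimum P = 27/13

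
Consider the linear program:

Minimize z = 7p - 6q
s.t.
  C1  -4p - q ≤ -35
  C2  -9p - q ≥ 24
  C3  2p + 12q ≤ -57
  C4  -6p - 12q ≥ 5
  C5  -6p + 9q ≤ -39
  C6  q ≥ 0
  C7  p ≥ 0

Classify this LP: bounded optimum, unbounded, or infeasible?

The boundaries q = 0 and p = 0 meet at (0, 0), but that point violates -4p - q ≤ -35. Every candidate vertex is excluded by some other constraint, so the feasible region is empty.

infeasible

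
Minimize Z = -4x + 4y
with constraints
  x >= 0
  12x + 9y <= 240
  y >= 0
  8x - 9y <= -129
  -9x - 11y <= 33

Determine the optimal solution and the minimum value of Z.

Vertices and Z = -4x + 4y:
  (0, 80/3) → Z = 320/3
  (0, 43/3) → Z = 172/3
  (111/20, 289/15) → Z = 823/15

x = 111/20, y = 289/15, minimum Z = 823/15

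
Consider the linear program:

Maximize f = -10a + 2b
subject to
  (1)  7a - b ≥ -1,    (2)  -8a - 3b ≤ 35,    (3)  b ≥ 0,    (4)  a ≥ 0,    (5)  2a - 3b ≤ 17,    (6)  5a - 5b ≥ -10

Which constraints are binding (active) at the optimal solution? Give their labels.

(1) and (6)

Vertices and f = -10a + 2b:
  (0, 1) → f = 2
  (1/6, 13/6) → f = 8/3
  (0, 0) → f = 0
  (17/2, 0) → f = -85
The feasible region is unbounded (it extends along (1, 1), (3, 2)), but f strictly decreases along every unbounded feasible direction, so there is no improving ray and the maximum is attained at a vertex.

The maximum is at (1/6, 13/6). Substituting into each constraint, equality holds for (1) and (6); the remaining constraints have slack.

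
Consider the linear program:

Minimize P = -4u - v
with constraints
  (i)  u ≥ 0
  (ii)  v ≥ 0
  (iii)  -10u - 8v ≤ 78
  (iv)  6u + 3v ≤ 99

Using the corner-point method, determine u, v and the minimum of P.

Feasible corners and P = -4u - v:
  (0, 0) → P = 0
  (0, 33) → P = -33
  (33/2, 0) → P = -66

The binding constraints are v = 0 and 6u + 3v = 99.
Solving simultaneously gives u = 33/2, v = 0.

u = 33/2, v = 0, minimum P = -66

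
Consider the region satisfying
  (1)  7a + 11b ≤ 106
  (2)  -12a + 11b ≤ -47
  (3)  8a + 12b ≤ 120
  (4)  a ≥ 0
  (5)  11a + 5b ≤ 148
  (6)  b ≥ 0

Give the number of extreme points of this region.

Of the 15 pairwise boundary intersections, those satisfying every inequality are:
  (153/19, 943/209)
  (12, 2)
  (47/12, 0)
  (294/23, 34/23)
  (148/11, 0)

5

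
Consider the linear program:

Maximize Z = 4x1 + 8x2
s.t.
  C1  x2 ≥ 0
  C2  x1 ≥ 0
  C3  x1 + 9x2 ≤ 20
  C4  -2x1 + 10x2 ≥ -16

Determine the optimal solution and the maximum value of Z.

x1 = 86/7, x2 = 6/7, maximum Z = 56

Feasible corners and Z = 4x1 + 8x2:
  (0, 0) → Z = 0
  (8, 0) → Z = 32
  (0, 20/9) → Z = 160/9
  (86/7, 6/7) → Z = 56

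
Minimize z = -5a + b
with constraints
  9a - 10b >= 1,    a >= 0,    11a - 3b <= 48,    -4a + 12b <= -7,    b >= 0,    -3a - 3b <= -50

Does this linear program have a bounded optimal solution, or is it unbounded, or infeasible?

The boundaries 11a - 3b = 48 and -4a + 12b = -7 meet at (37/8, 23/24), but that point violates -3a - 3b ≤ -50. Every candidate vertex is excluded by some other constraint, so the feasible region is empty.

infeasible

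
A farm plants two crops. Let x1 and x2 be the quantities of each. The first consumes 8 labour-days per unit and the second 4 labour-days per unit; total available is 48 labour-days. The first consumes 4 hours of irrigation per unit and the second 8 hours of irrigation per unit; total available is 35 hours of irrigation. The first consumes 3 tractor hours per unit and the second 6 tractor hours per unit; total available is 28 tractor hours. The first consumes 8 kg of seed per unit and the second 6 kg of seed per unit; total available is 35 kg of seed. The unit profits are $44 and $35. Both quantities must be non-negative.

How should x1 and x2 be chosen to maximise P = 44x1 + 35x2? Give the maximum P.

Feasible corners and P = 44x1 + 35x2:
  (0, 0) → P = 0
  (0, 35/8) → P = 1225/8
  (35/8, 0) → P = 385/2
  (7/4, 7/2) → P = 399/2

x1 = 7/4, x2 = 7/2, maximum P = 399/2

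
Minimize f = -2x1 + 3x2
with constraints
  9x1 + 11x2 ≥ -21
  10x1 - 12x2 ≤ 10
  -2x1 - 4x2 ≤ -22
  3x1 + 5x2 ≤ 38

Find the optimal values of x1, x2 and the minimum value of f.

x1 = 19/4, x2 = 25/8, minimum f = -1/8

Vertices and f = -2x1 + 3x2:
  (-163/7, 120/7) → f = 98
  (-523/12, 135/4) → f = 2261/12
  (19/4, 25/8) → f = -1/8
  (253/43, 175/43) → f = 19/43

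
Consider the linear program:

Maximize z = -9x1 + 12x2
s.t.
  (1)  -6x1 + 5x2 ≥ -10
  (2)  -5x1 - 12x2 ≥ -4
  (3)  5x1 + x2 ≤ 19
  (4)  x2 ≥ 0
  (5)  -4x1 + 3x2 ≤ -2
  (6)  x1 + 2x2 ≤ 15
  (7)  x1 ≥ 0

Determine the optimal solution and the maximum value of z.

Corner points and z = -9x1 + 12x2:
  (4/5, 0) → z = -36/5
  (4/7, 2/21) → z = -4
  (1/2, 0) → z = -9/2

The optimum lies where -5x1 - 12x2 = -4 and -4x1 + 3x2 = -2.
Solving simultaneously gives x1 = 4/7, x2 = 2/21.

x1 = 4/7, x2 = 2/21, maximum z = -4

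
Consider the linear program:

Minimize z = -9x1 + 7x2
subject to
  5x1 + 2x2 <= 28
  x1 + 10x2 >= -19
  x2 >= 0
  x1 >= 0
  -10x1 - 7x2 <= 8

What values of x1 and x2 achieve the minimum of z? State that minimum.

At the optimal vertex, 5x1 + 2x2 = 28 and x2 = 0.
Solving simultaneously gives x1 = 28/5, x2 = 0.

x1 = 28/5, x2 = 0, minimum z = -252/5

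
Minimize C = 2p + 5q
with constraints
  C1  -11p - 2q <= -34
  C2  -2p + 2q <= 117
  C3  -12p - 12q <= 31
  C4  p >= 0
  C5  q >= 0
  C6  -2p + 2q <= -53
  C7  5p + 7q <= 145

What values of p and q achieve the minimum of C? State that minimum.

p = 53/2, q = 0, minimum C = 53

Vertices and C = 2p + 5q:
  (53/2, 0) → C = 53
  (29, 0) → C = 58
  (661/24, 25/24) → C = 1447/24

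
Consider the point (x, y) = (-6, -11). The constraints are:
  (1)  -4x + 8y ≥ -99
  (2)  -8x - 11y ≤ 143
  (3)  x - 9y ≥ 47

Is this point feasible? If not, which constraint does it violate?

not feasible — violates (2)

Constraint (2): -8x - 11y = 169, which is not ≤ 143. All other constraints are satisfied.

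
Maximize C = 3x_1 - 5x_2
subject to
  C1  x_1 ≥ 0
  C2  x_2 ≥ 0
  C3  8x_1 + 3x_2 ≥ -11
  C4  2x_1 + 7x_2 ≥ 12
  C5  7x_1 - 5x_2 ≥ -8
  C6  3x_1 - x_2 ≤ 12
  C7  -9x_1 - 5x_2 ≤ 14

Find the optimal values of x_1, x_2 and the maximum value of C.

At the optimal vertex, 2x_1 + 7x_2 = 12 and 3x_1 - x_2 = 12.
Solving simultaneously gives x_1 = 96/23, x_2 = 12/23.

x_1 = 96/23, x_2 = 12/23, maximum C = 228/23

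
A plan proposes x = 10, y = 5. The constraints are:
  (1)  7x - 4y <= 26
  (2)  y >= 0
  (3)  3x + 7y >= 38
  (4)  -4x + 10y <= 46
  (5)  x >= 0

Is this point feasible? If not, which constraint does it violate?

not feasible — violates (1)

Constraint (1): 7x - 4y = 50, which is not ≤ 26. All other constraints are satisfied.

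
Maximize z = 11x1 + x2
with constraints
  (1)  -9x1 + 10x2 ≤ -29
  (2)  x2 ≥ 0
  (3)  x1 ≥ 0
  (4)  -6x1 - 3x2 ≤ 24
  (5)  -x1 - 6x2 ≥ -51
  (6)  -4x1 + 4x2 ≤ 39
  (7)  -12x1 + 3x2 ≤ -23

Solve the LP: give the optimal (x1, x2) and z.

x1 = 51, x2 = 0, maximum z = 561

Extreme points and z = 11x1 + x2:
  (29/9, 0) → z = 319/9
  (171/16, 215/32) → z = 3977/32
  (51, 0) → z = 561

The binding constraints are x2 = 0 and -x1 - 6x2 = -51.
Solving simultaneously gives x1 = 51, x2 = 0.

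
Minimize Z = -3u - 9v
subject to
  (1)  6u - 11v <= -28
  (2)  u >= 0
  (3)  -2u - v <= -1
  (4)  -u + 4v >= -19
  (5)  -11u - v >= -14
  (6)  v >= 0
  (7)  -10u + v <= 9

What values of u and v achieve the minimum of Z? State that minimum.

u = 5/21, v = 239/21, minimum Z = -722/7

Feasible corners and Z = -3u - 9v:
  (0, 28/11) → Z = -252/11
  (126/127, 392/127) → Z = -3906/127
  (0, 9) → Z = -81
  (5/21, 239/21) → Z = -722/7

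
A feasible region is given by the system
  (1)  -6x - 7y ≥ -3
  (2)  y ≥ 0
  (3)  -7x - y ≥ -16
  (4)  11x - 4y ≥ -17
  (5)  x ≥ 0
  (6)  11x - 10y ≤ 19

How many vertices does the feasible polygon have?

3

The feasible vertices (each the meet of two boundaries and inside every other half-plane) are:
  (1/2, 0)
  (0, 3/7)
  (0, 0)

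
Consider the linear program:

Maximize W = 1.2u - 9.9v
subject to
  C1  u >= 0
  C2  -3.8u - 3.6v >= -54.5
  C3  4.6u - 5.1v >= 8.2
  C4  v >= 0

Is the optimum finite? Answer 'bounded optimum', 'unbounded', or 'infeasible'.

Feasible corners and W = 1.2u - 9.9v:
  (10249/1198, 3659/599) → W = -300747/5990
  (545/38, 0) → W = 327/19
  (41/23, 0) → W = 246/115
The feasible region has finitely many vertices and no improving ray; the maximum is 327/19 at (545/38, 0).

bounded optimum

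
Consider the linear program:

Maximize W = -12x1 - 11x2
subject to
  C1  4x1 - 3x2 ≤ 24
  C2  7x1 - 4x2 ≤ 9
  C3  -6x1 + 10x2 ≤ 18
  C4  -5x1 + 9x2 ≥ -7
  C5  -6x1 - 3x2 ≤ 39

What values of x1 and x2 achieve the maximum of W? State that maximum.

x1 = -110/23, x2 = -79/23, maximum W = 2189/23

Vertices and W = -12x1 - 11x2:
  (81/23, 90/23) → W = -1962/23
  (53/43, -4/43) → W = -592/43
  (-74/13, -21/13) → W = 1119/13
  (-110/23, -79/23) → W = 2189/23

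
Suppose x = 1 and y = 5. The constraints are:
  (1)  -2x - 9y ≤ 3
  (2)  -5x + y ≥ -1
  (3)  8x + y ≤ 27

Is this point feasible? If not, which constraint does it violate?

(1): -47 ≤ 3 ✓
(2): 0 ≥ -1 ✓
(3): 13 ≤ 27 ✓

feasible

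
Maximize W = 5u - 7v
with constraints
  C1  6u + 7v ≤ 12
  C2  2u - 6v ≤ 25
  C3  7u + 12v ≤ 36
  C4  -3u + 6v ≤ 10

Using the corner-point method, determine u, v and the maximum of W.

u = 247/50, v = -63/25, maximum W = 2117/50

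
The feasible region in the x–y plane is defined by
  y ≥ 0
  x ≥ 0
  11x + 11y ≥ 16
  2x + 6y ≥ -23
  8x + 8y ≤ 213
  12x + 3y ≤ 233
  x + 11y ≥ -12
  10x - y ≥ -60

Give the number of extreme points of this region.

5

The feasible vertices (each the meet of two boundaries and inside every other half-plane) are:
  (16/11, 0)
  (233/12, 0)
  (0, 16/11)
  (0, 213/8)
  (1225/72, 173/18)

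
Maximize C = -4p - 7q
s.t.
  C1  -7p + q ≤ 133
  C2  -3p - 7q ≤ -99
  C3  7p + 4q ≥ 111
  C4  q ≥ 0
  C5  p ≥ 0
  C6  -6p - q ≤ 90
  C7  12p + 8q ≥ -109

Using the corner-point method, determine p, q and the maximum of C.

Feasible corners and C = -4p - 7q:
  (0, 133) → C = -931
  (381/37, 360/37) → C = -4044/37
  (33, 0) → C = -132
  (0, 111/4) → C = -777/4
The feasible region is unbounded (it extends along (1, 7), (1, 0)), but C strictly decreases along every unbounded feasible direction, so there is no improving ray and the maximum is attained at a vertex.

p = 381/37, q = 360/37, maximum C = -4044/37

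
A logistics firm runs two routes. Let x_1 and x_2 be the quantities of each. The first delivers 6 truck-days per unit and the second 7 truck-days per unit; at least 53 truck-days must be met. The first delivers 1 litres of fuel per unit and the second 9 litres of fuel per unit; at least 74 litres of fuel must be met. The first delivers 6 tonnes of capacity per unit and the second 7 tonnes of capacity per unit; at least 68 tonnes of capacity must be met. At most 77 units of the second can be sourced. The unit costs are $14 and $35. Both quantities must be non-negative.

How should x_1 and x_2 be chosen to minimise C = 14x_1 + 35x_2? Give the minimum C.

x_1 = 2, x_2 = 8, minimum C = 308

Corner points and C = 14x_1 + 35x_2:
  (0, 68/7) → C = 340
  (0, 77) → C = 2695
  (74, 0) → C = 1036
  (2, 8) → C = 308
The feasible region is unbounded (it extends along (1, 0)), but C strictly increases along every unbounded feasible direction, so there is no improving ray and the minimum is attained at a vertex.

At the optimal vertex, x_1 + 9x_2 = 74 and 6x_1 + 7x_2 = 68.
Solving simultaneously gives x_1 = 2, x_2 = 8.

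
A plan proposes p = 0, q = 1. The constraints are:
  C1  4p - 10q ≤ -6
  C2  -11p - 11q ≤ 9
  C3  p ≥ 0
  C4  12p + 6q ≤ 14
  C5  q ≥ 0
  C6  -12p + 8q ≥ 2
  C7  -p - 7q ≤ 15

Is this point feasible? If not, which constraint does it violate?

feasible

C1: -10 ≤ -6 ✓
C2: -11 ≤ 9 ✓
C3: 0 ≥ 0 ✓
C4: 6 ≤ 14 ✓
C5: 1 ≥ 0 ✓
C6: 8 ≥ 2 ✓
C7: -7 ≤ 15 ✓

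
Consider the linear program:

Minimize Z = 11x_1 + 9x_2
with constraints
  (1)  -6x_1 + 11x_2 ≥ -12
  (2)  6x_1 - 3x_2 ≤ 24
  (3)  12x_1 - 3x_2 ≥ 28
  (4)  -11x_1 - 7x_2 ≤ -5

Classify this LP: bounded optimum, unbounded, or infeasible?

Corner points and Z = 11x_1 + 9x_2:
  (19/4, 3/2) → Z = 263/4
  (136/57, 4/19) → Z = 1604/57
The feasible region has finitely many vertices and no improving ray; the minimum is 1604/57 at (136/57, 4/19).

bounded optimum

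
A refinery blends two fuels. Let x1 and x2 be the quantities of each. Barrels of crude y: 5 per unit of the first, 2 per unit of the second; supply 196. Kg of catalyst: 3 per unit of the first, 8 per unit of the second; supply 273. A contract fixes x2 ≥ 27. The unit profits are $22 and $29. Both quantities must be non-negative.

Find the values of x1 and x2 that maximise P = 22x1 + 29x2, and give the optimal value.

x1 = 19, x2 = 27, maximum P = 1201

Extreme points and P = 22x1 + 29x2:
  (0, 273/8) → P = 7917/8
  (0, 27) → P = 783
  (19, 27) → P = 1201

The optimum lies where 3x1 + 8x2 = 273 and x2 = 27.
Solving simultaneously gives x1 = 19, x2 = 27.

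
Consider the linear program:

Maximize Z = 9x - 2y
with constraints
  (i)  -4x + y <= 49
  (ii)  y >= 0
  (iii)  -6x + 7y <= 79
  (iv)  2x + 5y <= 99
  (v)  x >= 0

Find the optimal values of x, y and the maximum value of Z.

x = 99/2, y = 0, maximum Z = 891/2

Extreme points and Z = 9x - 2y:
  (99/2, 0) → Z = 891/2
  (0, 0) → Z = 0
  (149/22, 188/11) → Z = 589/22
  (0, 79/7) → Z = -158/7

The binding constraints are y = 0 and 2x + 5y = 99.
Solving simultaneously gives x = 99/2, y = 0.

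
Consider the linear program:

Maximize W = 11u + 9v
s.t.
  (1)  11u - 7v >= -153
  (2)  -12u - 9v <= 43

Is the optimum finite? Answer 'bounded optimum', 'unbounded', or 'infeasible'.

unbounded

From the feasible point (-1678/183, 1363/183), moving in the direction (7, 11) keeps every constraint satisfied while W increases without bound.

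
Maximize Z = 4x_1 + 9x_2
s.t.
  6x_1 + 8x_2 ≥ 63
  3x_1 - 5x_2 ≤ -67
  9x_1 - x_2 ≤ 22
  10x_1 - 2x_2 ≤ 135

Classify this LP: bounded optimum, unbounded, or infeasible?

unbounded

From the feasible point (-221/54, 197/18), moving in the direction (-8, 6) keeps every constraint satisfied while Z increases without bound.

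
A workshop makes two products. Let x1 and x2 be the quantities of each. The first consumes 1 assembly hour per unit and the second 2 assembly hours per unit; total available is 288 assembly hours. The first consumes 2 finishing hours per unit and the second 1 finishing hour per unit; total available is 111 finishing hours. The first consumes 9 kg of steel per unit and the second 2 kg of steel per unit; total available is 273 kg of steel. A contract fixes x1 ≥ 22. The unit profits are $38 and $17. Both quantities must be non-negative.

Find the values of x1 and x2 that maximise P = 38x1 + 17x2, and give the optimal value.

Feasible corners and P = 38x1 + 17x2:
  (91/3, 0) → P = 3458/3
  (22, 0) → P = 836
  (22, 75/2) → P = 2947/2

The binding constraints are 9x1 + 2x2 = 273 and x1 = 22.
Solving simultaneously gives x1 = 22, x2 = 75/2.

x1 = 22, x2 = 75/2, maximum P = 2947/2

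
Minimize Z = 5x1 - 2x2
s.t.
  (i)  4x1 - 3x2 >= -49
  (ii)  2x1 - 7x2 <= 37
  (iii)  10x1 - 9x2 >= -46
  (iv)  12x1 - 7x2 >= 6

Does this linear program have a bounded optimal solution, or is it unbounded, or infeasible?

bounded optimum

Extreme points and Z = 5x1 - 2x2:
  (-31/10, -216/35) → Z = -221/70
  (188/19, 306/19) → Z = 328/19
The feasible region has finitely many vertices and no improving ray; the minimum is -221/70 at (-31/10, -216/35).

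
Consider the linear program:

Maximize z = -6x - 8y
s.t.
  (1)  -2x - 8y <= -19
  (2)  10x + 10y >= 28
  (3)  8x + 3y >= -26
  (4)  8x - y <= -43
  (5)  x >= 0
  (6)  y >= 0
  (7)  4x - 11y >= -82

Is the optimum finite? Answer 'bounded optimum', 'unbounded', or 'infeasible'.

infeasible

The boundaries -2x - 8y = -19 and 10x + 10y = 28 meet at (17/30, 67/30), but that point violates 8x - y ≤ -43. Every candidate vertex is excluded by some other constraint, so the feasible region is empty.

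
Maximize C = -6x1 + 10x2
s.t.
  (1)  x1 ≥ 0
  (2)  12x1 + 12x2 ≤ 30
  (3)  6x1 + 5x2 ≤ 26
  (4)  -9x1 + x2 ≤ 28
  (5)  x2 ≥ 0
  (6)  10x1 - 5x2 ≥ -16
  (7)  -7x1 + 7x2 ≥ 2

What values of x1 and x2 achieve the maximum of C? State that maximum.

x1 = 0, x2 = 5/2, maximum C = 25

Extreme points and C = -6x1 + 10x2:
  (0, 5/2) → C = 25
  (0, 2/7) → C = 20/7
  (31/28, 39/28) → C = 51/7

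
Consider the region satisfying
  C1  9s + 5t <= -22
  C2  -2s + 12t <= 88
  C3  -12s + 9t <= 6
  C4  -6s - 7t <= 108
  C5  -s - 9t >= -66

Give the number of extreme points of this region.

Intersecting each pair of boundary lines and keeping only the points that satisfy every inequality leaves:
  (-76/47, -70/47)
  (386/33, -280/11)
  (-169/23, -210/23)

3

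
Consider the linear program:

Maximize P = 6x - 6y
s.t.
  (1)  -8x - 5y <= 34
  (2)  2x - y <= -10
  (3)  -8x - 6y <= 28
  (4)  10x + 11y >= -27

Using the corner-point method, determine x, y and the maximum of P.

x = -137/32, y = 23/16, maximum P = -549/16

Corner points and P = 6x - 6y:
  (-8, 6) → P = -84
  (-137/32, 23/16) → P = -549/16
  (-73/14, 16/7) → P = -45
The feasible region is unbounded (it extends along (1, 2), (-5, 8)), but P strictly decreases along every unbounded feasible direction, so there is no improving ray and the maximum is attained at a vertex.

The optimum lies where 2x - y = -10 and 10x + 11y = -27.
Solving simultaneously gives x = -137/32, y = 23/16.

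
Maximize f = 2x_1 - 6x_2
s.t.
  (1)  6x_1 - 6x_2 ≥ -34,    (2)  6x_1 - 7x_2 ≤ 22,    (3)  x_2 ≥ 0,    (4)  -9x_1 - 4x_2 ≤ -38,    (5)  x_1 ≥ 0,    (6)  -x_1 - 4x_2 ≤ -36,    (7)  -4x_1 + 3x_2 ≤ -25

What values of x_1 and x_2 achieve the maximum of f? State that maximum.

x_1 = 340/31, x_2 = 194/31, maximum f = -484/31

Extreme points and f = 2x_1 - 6x_2:
  (42, 143/3) → f = -202
  (340/31, 194/31) → f = -484/31
  (208/19, 119/19) → f = -298/19
The feasible region is unbounded (it extends along (7, 6), (1, 1)), but f strictly decreases along every unbounded feasible direction, so there is no improving ray and the maximum is attained at a vertex.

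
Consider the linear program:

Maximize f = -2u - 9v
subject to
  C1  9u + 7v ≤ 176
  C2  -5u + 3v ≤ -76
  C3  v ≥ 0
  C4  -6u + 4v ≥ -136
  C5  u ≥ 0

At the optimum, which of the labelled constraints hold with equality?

C2 and C3

Vertices and f = -2u - 9v:
  (530/31, 98/31) → f = -1942/31
  (176/9, 0) → f = -352/9
  (76/5, 0) → f = -152/5

The maximum is at (76/5, 0). Substituting into each constraint, equality holds for C2 and C3; the remaining constraints have slack.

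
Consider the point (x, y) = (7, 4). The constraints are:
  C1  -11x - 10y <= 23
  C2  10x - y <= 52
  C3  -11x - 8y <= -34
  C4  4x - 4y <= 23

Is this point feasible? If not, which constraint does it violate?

Constraint C2: 10x - y = 66, which is not ≤ 52. All other constraints are satisfied.

not feasible — violates C2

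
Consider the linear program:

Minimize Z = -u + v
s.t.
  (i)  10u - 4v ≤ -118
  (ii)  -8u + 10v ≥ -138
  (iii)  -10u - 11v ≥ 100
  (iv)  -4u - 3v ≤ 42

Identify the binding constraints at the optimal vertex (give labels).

Corner points and Z = -u + v:
  (-283/25, 6/5) → Z = 313/25
  (-261/23, 26/23) → Z = 287/23
  (-81/7, 10/7) → Z = 13

The minimum is at (-261/23, 26/23). Substituting into each constraint, equality holds for (i) and (iv); the remaining constraints have slack.

(i) and (iv)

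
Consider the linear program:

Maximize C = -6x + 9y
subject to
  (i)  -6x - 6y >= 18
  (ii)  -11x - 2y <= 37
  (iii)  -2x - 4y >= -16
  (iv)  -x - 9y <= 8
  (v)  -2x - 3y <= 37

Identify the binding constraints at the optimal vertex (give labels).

Extreme points and C = -6x + 9y:
  (-31/9, 4/9) → C = 74/3
  (-19/8, -5/8) → C = 69/8
  (-317/97, -51/97) → C = 1443/97

The maximum is at (-31/9, 4/9). Substituting into each constraint, equality holds for (i) and (ii); the remaining constraints have slack.

(i) and (ii)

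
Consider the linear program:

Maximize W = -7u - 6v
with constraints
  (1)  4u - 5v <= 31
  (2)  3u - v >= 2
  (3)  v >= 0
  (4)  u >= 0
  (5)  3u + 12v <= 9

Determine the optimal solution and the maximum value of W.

Feasible corners and W = -7u - 6v:
  (2/3, 0) → W = -14/3
  (11/13, 7/13) → W = -119/13
  (3, 0) → W = -21

At the optimal vertex, 3u - v = 2 and v = 0.
Solving simultaneously gives u = 2/3, v = 0.

u = 2/3, v = 0, maximum W = -14/3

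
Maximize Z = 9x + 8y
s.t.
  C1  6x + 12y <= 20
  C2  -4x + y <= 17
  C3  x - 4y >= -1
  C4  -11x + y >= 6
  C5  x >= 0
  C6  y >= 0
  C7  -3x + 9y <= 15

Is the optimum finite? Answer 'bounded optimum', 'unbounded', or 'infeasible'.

infeasible

The boundaries 6x + 12y = 20 and x - 4y = -1 meet at (17/9, 13/18), but that point violates -11x + y ≥ 6. Every candidate vertex is excluded by some other constraint, so the feasible region is empty.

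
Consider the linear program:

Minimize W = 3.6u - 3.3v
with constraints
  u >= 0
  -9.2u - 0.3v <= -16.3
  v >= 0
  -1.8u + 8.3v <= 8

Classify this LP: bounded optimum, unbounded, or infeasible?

bounded optimum

Corner points and W = 3.6u - 3.3v:
  (163/92, 0) → W = 1467/230
  (13289/7690, 5147/3845) → W = 69351/38450
The feasible region has finitely many vertices and no improving ray; the minimum is 69351/38450 at (13289/7690, 5147/3845).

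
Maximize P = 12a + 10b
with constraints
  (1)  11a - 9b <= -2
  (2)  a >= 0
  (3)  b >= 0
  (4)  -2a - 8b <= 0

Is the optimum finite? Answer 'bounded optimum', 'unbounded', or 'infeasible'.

unbounded

From the feasible point (0, 2/9), moving in the direction (0, 1) keeps every constraint satisfied while P increases without bound.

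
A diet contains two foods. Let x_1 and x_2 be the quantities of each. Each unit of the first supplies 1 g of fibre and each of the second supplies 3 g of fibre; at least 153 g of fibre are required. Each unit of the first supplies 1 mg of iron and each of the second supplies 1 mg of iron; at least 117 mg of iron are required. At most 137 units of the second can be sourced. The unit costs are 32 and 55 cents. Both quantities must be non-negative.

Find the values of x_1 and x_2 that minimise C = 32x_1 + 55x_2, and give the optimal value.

x_1 = 99, x_2 = 18, minimum C = 4158

Vertices and C = 32x_1 + 55x_2:
  (0, 117) → C = 6435
  (0, 137) → C = 7535
  (153, 0) → C = 4896
  (99, 18) → C = 4158
The feasible region is unbounded (it extends along (1, 0)), but C strictly increases along every unbounded feasible direction, so there is no improving ray and the minimum is attained at a vertex.

At the optimal vertex, x_1 + 3x_2 = 153 and x_1 + x_2 = 117.
Solving simultaneously gives x_1 = 99, x_2 = 18.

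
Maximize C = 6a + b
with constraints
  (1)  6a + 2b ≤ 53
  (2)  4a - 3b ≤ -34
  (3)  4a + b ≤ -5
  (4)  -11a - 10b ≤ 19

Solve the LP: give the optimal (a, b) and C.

a = -49/16, b = 29/4, maximum C = -89/8

Corner points and C = 6a + b:
  (-63/2, 121) → C = -68
  (-49/16, 29/4) → C = -89/8
  (-397/73, 298/73) → C = -2084/73
The feasible region is unbounded (it extends along (-10, 11), (-1, 3)), but C strictly decreases along every unbounded feasible direction, so there is no improving ray and the maximum is attained at a vertex.

The binding constraints are 4a - 3b = -34 and 4a + b = -5.
Solving simultaneously gives a = -49/16, b = 29/4.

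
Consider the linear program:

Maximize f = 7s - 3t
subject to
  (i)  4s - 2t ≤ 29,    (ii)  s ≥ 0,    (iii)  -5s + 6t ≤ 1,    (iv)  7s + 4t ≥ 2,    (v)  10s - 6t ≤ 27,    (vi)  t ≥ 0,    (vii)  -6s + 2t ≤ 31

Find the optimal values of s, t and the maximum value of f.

s = 28/5, t = 29/6, maximum f = 247/10

The binding constraints are -5s + 6t = 1 and 10s - 6t = 27.
Solving simultaneously gives s = 28/5, t = 29/6.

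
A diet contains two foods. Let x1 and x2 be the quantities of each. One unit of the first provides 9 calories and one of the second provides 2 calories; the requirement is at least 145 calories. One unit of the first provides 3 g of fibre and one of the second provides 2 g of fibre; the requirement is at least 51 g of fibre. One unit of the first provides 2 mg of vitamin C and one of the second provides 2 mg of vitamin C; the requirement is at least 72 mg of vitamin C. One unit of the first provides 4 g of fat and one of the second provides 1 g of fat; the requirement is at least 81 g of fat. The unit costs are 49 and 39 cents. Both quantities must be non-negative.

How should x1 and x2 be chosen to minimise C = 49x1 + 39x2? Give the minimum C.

x1 = 15, x2 = 21, minimum C = 1554

Extreme points and C = 49x1 + 39x2:
  (0, 81) → C = 3159
  (36, 0) → C = 1764
  (15, 21) → C = 1554
The feasible region is unbounded (it extends along (0, 1), (1, 0)), but C strictly increases along every unbounded feasible direction, so there is no improving ray and the minimum is attained at a vertex.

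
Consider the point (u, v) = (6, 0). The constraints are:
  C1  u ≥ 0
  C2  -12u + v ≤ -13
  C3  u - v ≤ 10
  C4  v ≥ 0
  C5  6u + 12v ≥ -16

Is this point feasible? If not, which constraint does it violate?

feasible

C1: 6 ≥ 0 ✓
C2: -72 ≤ -13 ✓
C3: 6 ≤ 10 ✓
C4: 0 ≥ 0 ✓
C5: 36 ≥ -16 ✓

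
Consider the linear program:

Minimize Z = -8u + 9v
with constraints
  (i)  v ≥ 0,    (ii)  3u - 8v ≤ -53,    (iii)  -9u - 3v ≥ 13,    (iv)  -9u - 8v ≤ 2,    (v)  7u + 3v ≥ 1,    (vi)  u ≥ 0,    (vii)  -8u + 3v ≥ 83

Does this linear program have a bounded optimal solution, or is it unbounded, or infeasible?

The boundaries -9u - 3v = 13 and 7u + 3v = 1 meet at (-7, 50/3), but that point violates u ≥ 0. Every candidate vertex is excluded by some other constraint, so the feasible region is empty.

infeasible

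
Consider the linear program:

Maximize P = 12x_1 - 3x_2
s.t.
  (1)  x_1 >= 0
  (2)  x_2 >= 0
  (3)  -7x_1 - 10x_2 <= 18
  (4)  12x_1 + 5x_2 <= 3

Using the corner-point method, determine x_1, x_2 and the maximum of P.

x_1 = 1/4, x_2 = 0, maximum P = 3

Corner points and P = 12x_1 - 3x_2:
  (0, 0) → P = 0
  (0, 3/5) → P = -9/5
  (1/4, 0) → P = 3

The binding constraints are x_2 = 0 and 12x_1 + 5x_2 = 3.
Solving simultaneously gives x_1 = 1/4, x_2 = 0.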